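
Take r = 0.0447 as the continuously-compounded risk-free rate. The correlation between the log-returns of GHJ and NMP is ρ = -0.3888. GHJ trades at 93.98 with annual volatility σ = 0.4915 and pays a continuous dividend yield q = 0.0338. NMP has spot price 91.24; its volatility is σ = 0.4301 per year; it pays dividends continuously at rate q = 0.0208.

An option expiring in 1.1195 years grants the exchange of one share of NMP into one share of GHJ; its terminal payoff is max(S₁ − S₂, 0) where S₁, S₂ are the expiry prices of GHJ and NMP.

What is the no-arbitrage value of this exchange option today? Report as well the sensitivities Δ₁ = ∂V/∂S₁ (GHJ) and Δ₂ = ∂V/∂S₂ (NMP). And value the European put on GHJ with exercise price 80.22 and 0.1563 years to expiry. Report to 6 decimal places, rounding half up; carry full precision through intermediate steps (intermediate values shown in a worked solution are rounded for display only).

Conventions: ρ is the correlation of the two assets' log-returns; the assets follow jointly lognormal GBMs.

exchange price = 29.039538
Δ1 = 0.639962
Δ2 = -0.340905
price(GHJ put K=80.22) = 1.928211

σ_eff = √(σ₁² + σ₂² − 2ρσ₁σ₂) = √(0.4915² + 0.4301² − 2·-0.3888·0.4915·0.4301) = 0.768725
d₁ = (ln(S₁/S₂) + (q₂ − q₁ + σ_eff²/2)T) / (σ_eff√T) = (ln(93.98/91.24) + (0.0208 − 0.0338 + 0.295469)·1.1195) / 0.813361 = 0.425165
d₂ = d₁ − σ_eff√T = 0.425165 − 0.813361 = -0.388195
N(d₁) = 0.664642,  N(d₂) = 0.348936
V = S₁·e^{−q₁T}·N(d₁) − S₂·e^{−q₂T}·N(d₂) = 60.143665 − 31.104127 = 29.039538
Δ₁ = e^{−q₁T}·N(d₁) = 0.639962;  Δ₂ = −e^{−q₂T}·N(d₂) = -0.340905
[vanilla: GHJ put K=80.22]
σ√T = 0.4915·√0.1563 = 0.194314
d₁ = (ln(S/K) + (r−q+σ²/2)T) / (σ√T) = (ln(93.98/80.22) + (0.0447−0.0338+0.4915²/2)·0.1563) / 0.194314 = (0.158309 + 0.020583) / 0.194314 = 0.920634
d₂ = d₁ − σ√T = 0.920634 − 0.194314 = 0.726321
e^{−rT} = 0.993038
e^{−qT} = 0.994731
N(−d₁) = 0.178621,  N(−d₂) = 0.233821
price = K·e^{−rT}·N(−d₂) − S·e^{−qT}·N(−d₁) = 18.626536 − 16.698325 = 1.928211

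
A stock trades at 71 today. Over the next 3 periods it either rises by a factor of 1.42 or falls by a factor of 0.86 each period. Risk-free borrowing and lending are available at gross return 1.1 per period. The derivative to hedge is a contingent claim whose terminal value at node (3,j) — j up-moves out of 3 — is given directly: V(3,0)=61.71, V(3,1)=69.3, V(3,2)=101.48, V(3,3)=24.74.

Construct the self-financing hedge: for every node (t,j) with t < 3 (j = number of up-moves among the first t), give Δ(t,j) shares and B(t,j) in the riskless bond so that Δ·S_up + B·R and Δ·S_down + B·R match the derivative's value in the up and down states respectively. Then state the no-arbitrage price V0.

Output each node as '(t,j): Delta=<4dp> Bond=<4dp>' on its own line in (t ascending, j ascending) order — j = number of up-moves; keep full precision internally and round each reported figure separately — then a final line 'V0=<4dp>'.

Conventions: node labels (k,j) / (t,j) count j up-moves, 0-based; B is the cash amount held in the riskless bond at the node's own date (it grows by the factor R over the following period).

No-arbitrage ⇒ martingale measure with p* = (R−d)/(u−d) = 0.4286.
Payoffs at expiry: V(3,0)=61.7100, V(3,1)=69.3000, V(3,2)=101.4800, V(3,3)=24.7400
(2,0): S=52.5116. Δ = (V_up−V_dn)/(S_up−S_dn) = (69.3000−61.7100)/(74.5665−45.1600) = 0.2581. V = [p*·69.3000 + (1−p*)·61.7100]/1.1 = 59.0571. B = V − Δ·S = 45.5036.
(2,1): S=86.7052. Δ = (V_up−V_dn)/(S_up−S_dn) = (101.4800−69.3000)/(123.1214−74.5665) = 0.6628. V = [p*·101.4800 + (1−p*)·69.3000]/1.1 = 75.5377. B = V − Δ·S = 18.0734.
(2,2): S=143.1644. Δ = (V_up−V_dn)/(S_up−S_dn) = (24.7400−101.4800)/(203.2934−123.1214) = -0.9572. V = [p*·24.7400 + (1−p*)·101.4800]/1.1 = 62.3558. B = V − Δ·S = 199.3916.
(1,0): S=61.0600. Δ = (V_up−V_dn)/(S_up−S_dn) = (75.5377−59.0571)/(86.7052−52.5116) = 0.4820. V = [p*·75.5377 + (1−p*)·59.0571]/1.1 = 60.1093. B = V − Δ·S = 30.6798.
(1,1): S=100.8200. Δ = (V_up−V_dn)/(S_up−S_dn) = (62.3558−75.5377)/(143.1644−86.7052) = -0.2335. V = [p*·62.3558 + (1−p*)·75.5377]/1.1 = 63.5348. B = V − Δ·S = 87.0738.
(0,0): S=71.0000. Δ = (V_up−V_dn)/(S_up−S_dn) = (63.5348−60.1093)/(100.8200−61.0600) = 0.0862. V = [p*·63.5348 + (1−p*)·60.1093]/1.1 = 55.9794. B = V − Δ·S = 49.8624.
Sanity check at the root: Δ(0,0)·S0 + B(0,0) reproduces V0 = 55.9794.

(0,0): Delta=0.0862 Bond=49.8624
(1,0): Delta=0.4820 Bond=30.6798
(1,1): Delta=-0.2335 Bond=87.0738
(2,0): Delta=0.2581 Bond=45.5036
(2,1): Delta=0.6628 Bond=18.0734
(2,2): Delta=-0.9572 Bond=199.3916
V0=55.9794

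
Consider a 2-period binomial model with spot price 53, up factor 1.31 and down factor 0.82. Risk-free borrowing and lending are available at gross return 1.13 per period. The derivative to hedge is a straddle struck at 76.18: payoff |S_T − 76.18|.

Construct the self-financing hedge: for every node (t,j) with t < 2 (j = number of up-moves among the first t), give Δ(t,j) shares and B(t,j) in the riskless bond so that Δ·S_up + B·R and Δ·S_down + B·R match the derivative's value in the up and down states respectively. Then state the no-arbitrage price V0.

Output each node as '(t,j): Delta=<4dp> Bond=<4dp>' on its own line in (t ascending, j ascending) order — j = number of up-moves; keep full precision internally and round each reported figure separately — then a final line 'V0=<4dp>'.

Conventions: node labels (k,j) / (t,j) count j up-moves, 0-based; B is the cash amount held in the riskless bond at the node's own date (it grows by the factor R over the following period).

(0,0): Delta=-0.3630 Bond=35.1619
(1,0): Delta=-1.0000 Bond=67.4159
(1,1): Delta=-0.1315 Bond=23.6590
V0=15.9216

No-arbitrage ⇒ martingale measure with p* = (R−d)/(u−d) = 0.6327.
Terminal payoffs: V(2,0)=40.5428, V(2,1)=19.2474, V(2,2)=14.7733
(1,0): S=43.4600. Δ = (V_up−V_dn)/(S_up−S_dn) = (19.2474−40.5428)/(56.9326−35.6372) = -1.0000. V = [p*·19.2474 + (1−p*)·40.5428]/1.13 = 23.9559. B = V − Δ·S = 67.4159.
(1,1): S=69.4300. Δ = (V_up−V_dn)/(S_up−S_dn) = (14.7733−19.2474)/(90.9533−56.9326) = -0.1315. V = [p*·14.7733 + (1−p*)·19.2474]/1.13 = 14.5282. B = V − Δ·S = 23.6590.
(0,0): S=53.0000. Δ = (V_up−V_dn)/(S_up−S_dn) = (14.5282−23.9559)/(69.4300−43.4600) = -0.3630. V = [p*·14.5282 + (1−p*)·23.9559]/1.13 = 15.9216. B = V − Δ·S = 35.1619.
As a check, the time-0 holding Δ(0,0)·S0 + B(0,0) comes to 15.9216 — exactly V0.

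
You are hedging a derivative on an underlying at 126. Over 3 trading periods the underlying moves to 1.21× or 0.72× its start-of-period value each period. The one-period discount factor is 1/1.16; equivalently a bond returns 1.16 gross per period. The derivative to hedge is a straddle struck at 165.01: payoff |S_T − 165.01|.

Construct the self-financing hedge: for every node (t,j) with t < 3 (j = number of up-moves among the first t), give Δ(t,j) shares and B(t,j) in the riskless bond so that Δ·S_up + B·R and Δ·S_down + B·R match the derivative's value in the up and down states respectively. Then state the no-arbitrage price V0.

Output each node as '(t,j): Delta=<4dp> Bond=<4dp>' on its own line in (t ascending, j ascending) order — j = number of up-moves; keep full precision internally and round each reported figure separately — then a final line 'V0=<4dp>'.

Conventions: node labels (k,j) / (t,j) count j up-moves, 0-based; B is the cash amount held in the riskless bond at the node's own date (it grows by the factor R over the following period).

No-arbitrage ⇒ martingale measure with p* = (R−d)/(u−d) = 0.8980.
At maturity the claim pays: V(3,0)=117.9808, V(3,1)=85.9747, V(3,2)=32.1868, V(3,3)=58.2067
Node (2,0) S=65.3184: V=(p*·85.9747+(1−p*)·117.9808)/1.16=76.9316; Δ=(85.9747−117.9808)/(79.0353−47.0292)=-1.0000; B=V−Δ·S=142.2500
Node (2,1) S=109.7712: V=(p*·32.1868+(1−p*)·85.9747)/1.16=32.4788; Δ=(32.1868−85.9747)/(132.8232−79.0353)=-1.0000; B=V−Δ·S=142.2500
Node (2,2) S=184.4766: V=(p*·58.2067+(1−p*)·32.1868)/1.16=47.8893; Δ=(58.2067−32.1868)/(223.2167−132.8232)=0.2879; B=V−Δ·S=-5.2124
Node (1,0) S=90.7200: V=(p*·32.4788+(1−p*)·76.9316)/1.16=31.9093; Δ=(32.4788−76.9316)/(109.7712−65.3184)=-1.0000; B=V−Δ·S=122.6293
Node (1,1) S=152.4600: V=(p*·47.8893+(1−p*)·32.4788)/1.16=39.9283; Δ=(47.8893−32.4788)/(184.4766−109.7712)=0.2063; B=V−Δ·S=8.4783
Node (0,0) S=126.0000: V=(p*·39.9283+(1−p*)·31.9093)/1.16=33.7155; Δ=(39.9283−31.9093)/(152.4600−90.7200)=0.1299; B=V−Δ·S=17.3503
Sanity check at the root: Δ(0,0)·S0 + B(0,0) reproduces V0 = 33.7155.

(0,0): Delta=0.1299 Bond=17.3503
(1,0): Delta=-1.0000 Bond=122.6293
(1,1): Delta=0.2063 Bond=8.4783
(2,0): Delta=-1.0000 Bond=142.2500
(2,1): Delta=-1.0000 Bond=142.2500
(2,2): Delta=0.2879 Bond=-5.2124
V0=33.7155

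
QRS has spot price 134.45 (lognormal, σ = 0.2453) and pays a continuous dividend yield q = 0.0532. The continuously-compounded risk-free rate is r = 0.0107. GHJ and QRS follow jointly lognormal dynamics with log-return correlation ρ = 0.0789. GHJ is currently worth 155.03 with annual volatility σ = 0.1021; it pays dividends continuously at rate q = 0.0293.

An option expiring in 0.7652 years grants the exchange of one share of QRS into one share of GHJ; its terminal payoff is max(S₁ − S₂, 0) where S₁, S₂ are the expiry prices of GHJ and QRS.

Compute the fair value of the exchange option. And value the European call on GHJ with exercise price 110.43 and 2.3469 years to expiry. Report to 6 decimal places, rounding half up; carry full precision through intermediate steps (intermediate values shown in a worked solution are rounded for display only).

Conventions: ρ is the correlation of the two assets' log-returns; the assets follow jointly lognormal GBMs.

σ_eff = √(σ₁² + σ₂² − 2ρσ₁σ₂) = √(0.1021² + 0.2453² − 2·0.0789·0.1021·0.2453) = 0.258156
d₁ = (ln(S₁/S₂) + (q₂ − q₁ + σ_eff²/2)T) / (σ_eff√T) = (ln(155.03/134.45) + (0.0532 − 0.0293 + 0.033322)·0.7652) / 0.225824 = 0.824594
d₂ = d₁ − σ_eff√T = 0.824594 − 0.225824 = 0.598770
N(d₁) = 0.795199,  N(d₂) = 0.725337
V = S₁·e^{−q₁T}·N(d₁) − S₂·e^{−q₂T}·N(d₂) = 120.546458 − 93.631299 = 26.915158
[vanilla: GHJ call K=110.43]
σ√T = 0.1021·√2.3469 = 0.156413
d₁ = (ln(S/K) + (r−q+σ²/2)T) / (σ√T) = (ln(155.03/110.43) + (0.0107−0.0293+0.1021²/2)·2.3469) / 0.156413 = (0.339237 − 0.031420) / 0.156413 = 1.967975
d₂ = d₁ − σ√T = 1.967975 − 0.156413 = 1.811562
e^{−rT} = 0.975201
e^{−qT} = 0.933547
N(d₁) = 0.975465,  N(d₂) = 0.964973
price = S·e^{−qT}·N(d₁) − K·e^{−rT}·N(d₂) = 141.176800 − 103.919326 = 37.257474

exchange price = 26.915158
price(GHJ call K=110.43) = 37.257474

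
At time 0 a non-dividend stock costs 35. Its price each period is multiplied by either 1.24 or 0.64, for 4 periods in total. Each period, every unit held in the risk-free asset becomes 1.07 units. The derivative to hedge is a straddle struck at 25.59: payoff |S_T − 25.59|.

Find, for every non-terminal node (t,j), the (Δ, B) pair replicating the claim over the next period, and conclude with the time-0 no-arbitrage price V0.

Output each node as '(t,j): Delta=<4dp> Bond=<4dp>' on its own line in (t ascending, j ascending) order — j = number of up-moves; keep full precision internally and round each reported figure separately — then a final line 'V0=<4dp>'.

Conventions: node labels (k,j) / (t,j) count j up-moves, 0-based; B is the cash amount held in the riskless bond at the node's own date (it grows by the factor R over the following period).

Arbitrage-free pricing uses the up-move probability p* = (R−d)/(u−d) = 0.7167, discounting each step at R = 1.07.
Terminal payoffs: V(4,0)=19.7180, V(4,1)=14.2130, V(4,2)=3.5470, V(4,3)=17.1184, V(4,4)=57.1575
  t=3,j=0: stock 9.1750 → up 11.3770 (V=14.2130), down 5.8720 (V=19.7180). Price 14.7408; hedge Δ=-1.0000, bond B=23.9159.
  t=3,j=1: stock 17.7766 → up 22.0430 (V=3.5470), down 11.3770 (V=14.2130). Price 6.1392; hedge Δ=-1.0000, bond B=23.9159.
  t=3,j=2: stock 34.4422 → up 42.7084 (V=17.1184), down 22.0430 (V=3.5470). Price 12.4048; hedge Δ=0.6567, bond B=-10.2142.
  t=3,j=3: stock 66.7318 → up 82.7475 (V=57.1575), down 42.7084 (V=17.1184). Price 42.8160; hedge Δ=1.0000, bond B=-23.9159.
  t=2,j=0: stock 14.3360 → up 17.7766 (V=6.1392), down 9.1750 (V=14.7408). Price 8.0153; hedge Δ=-1.0000, bond B=22.3513.
  t=2,j=1: stock 27.7760 → up 34.4422 (V=12.4048), down 17.7766 (V=6.1392). Price 9.9342; hedge Δ=0.3760, bond B=-0.5084.
  t=2,j=2: stock 53.8160 → up 66.7318 (V=42.8160), down 34.4422 (V=12.4048). Price 31.9621; hedge Δ=0.9418, bond B=-18.7231.
  t=1,j=0: stock 22.4000 → up 27.7760 (V=9.9342), down 14.3360 (V=8.0153). Price 8.7762; hedge Δ=0.1428, bond B=5.5780.
  t=1,j=1: stock 43.4000 → up 53.8160 (V=31.9621), down 27.7760 (V=9.9342). Price 24.0382; hedge Δ=0.8459, bond B=-12.6750.
  t=0,j=0: stock 35.0000 → up 43.4000 (V=24.0382), down 22.4000 (V=8.7762). Price 18.4243; hedge Δ=0.7268, bond B=-7.0125.
As a check, the time-0 holding Δ(0,0)·S0 + B(0,0) comes to 18.4243 — exactly V0.

(0,0): Delta=0.7268 Bond=-7.0125
(1,0): Delta=0.1428 Bond=5.5780
(1,1): Delta=0.8459 Bond=-12.6750
(2,0): Delta=-1.0000 Bond=22.3513
(2,1): Delta=0.3760 Bond=-0.5084
(2,2): Delta=0.9418 Bond=-18.7231
(3,0): Delta=-1.0000 Bond=23.9159
(3,1): Delta=-1.0000 Bond=23.9159
(3,2): Delta=0.6567 Bond=-10.2142
(3,3): Delta=1.0000 Bond=-23.9159
V0=18.4243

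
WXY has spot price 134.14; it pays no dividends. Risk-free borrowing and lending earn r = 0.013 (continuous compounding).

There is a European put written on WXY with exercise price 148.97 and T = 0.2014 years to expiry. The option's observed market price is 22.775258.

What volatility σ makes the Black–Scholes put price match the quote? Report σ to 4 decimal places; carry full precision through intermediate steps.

sigma = 0.5718

At σ = 0.5718 the Black–Scholes value reproduces the quote:
σ√T = 0.5718·√0.2014 = 0.256610
d₁ = (ln(S/K) + (r+σ²/2)T) / (σ√T) = (ln(134.14/148.97) + (0.013+0.5718²/2)·0.2014) / 0.256610 = (-0.104861 + 0.035543) / 0.256610 = -0.270131
d₂ = d₁ − σ√T = -0.270131 − 0.256610 = -0.526741
e^{−rT} = 0.997385
N(−d₁) = 0.606470,  N(−d₂) = 0.700813
V = K·e^{−rT}·N(−d₂) − S·N(−d₁) = 104.127170 − 81.351912 = 22.775258 (matching the quote); vega is positive throughout, so no other σ reproduces this price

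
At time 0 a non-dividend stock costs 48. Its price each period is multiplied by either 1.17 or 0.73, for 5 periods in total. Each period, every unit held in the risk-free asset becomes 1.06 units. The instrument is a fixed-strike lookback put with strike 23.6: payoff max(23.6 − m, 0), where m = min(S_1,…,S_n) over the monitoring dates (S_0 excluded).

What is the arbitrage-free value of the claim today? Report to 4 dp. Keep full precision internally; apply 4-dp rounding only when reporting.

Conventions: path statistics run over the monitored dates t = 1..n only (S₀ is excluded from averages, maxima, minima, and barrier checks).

Under the martingale measure an up-move has probability p* = 0.7500; value the claim as the probability-weighted average of per-path payoffs, discounted 5 periods at R = 1.06.
Enumerate all 2^5 = 32 price paths (U = up ×1.17, D = down ×0.73); each path with k up-moves has probability p*^k·(1−p*)^(5−k).
DDDDD: m=9.9507, payoff=13.6493, prob=0.000977
UDDDD: m=15.9485, payoff=7.6515, prob=0.002930
DUDDD: m=15.9485, payoff=7.6515, prob=0.002930
UUDDD: m=25.5612, payoff=0.0000, prob=0.008789
DDUDD: m=15.9485, payoff=7.6515, prob=0.002930
UDUDD: m=25.5612, payoff=0.0000, prob=0.008789
DUUDD: m=25.5612, payoff=0.0000, prob=0.008789
UUUDD: m=40.9680, payoff=0.0000, prob=0.026367
DDDUD: m=15.9485, payoff=7.6515, prob=0.002930
UDDUD: m=25.5612, payoff=0.0000, prob=0.008789
DUDUD: m=25.5612, payoff=0.0000, prob=0.008789
UUDUD: m=40.9680, payoff=0.0000, prob=0.026367
DDUUD: m=25.5612, payoff=0.0000, prob=0.008789
UDUUD: m=40.9680, payoff=0.0000, prob=0.026367
DUUUD: m=35.0400, payoff=0.0000, prob=0.026367
UUUUD: m=56.1600, payoff=0.0000, prob=0.079102
DDDDU: m=13.6312, payoff=9.9688, prob=0.002930
UDDDU: m=21.8472, payoff=1.7528, prob=0.008789
DUDDU: m=21.8472, payoff=1.7528, prob=0.008789
UUDDU: m=35.0154, payoff=0.0000, prob=0.026367
DDUDU: m=21.8472, payoff=1.7528, prob=0.008789
UDUDU: m=35.0154, payoff=0.0000, prob=0.026367
DUUDU: m=35.0154, payoff=0.0000, prob=0.026367
UUUDU: m=56.1205, payoff=0.0000, prob=0.079102
DDDUU: m=18.6728, payoff=4.9272, prob=0.008789
UDDUU: m=29.9277, payoff=0.0000, prob=0.026367
DUDUU: m=29.9277, payoff=0.0000, prob=0.026367
UUDUU: m=47.9663, payoff=0.0000, prob=0.079102
DDUUU: m=25.5792, payoff=0.0000, prob=0.026367
UDUUU: m=40.9968, payoff=0.0000, prob=0.079102
DUUUU: m=35.0400, payoff=0.0000, prob=0.079102
UUUUU: m=56.1600, payoff=0.0000, prob=0.237305
Price = Σ prob·payoff / R^5 = 0.221723 / 1.338226 = 0.1657

price = 0.1657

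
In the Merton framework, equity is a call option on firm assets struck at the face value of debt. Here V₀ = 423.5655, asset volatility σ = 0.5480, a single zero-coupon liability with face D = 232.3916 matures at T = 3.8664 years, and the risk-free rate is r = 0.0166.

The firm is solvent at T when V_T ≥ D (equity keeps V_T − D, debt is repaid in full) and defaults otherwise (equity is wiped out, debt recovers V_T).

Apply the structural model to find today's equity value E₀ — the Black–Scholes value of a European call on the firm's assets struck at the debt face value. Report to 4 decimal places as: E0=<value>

Apply the equity-as-call identities (strike 232.3916, horizon 3.8664 years):
d₁ = [ln(V₀/D) + (r + σ²/2)T] / (σ√T)
   = [ln(423.5655/232.3916) + (0.0166 + 0.5·0.5480²)·3.8664] / (0.5480·√3.8664)
   = [0.600284 + 0.644730] / 1.077541 = 1.155421
d₂ = d₁ − σ√T = 1.155421 − 1.077541 = 0.077880
N(d₁) = 0.876041,  N(d₂) = 0.531038,  e^(−rT) = 0.937834
E₀ = V₀·N(d₁) − D·e^(−rT)·N(d₂)
   = 423.5655·0.876041 − 232.3916·0.937834·0.531038 = 255.323758

E0=255.3238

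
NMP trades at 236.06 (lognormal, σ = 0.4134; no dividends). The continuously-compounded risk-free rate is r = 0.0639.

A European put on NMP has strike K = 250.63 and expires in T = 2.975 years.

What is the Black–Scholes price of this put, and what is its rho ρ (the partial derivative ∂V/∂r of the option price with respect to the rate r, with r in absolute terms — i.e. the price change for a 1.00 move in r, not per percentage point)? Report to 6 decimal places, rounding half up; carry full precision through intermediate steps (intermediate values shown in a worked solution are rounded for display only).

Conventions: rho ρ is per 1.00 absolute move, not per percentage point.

σ√T = 0.4134·√2.975 = 0.713040
d₁ = (ln(S/K) + (r+σ²/2)T) / (σ√T) = (ln(236.06/250.63) + (0.0639+0.4134²/2)·2.975) / 0.713040 = (-0.059892 + 0.444316) / 0.713040 = 0.539134
d₂ = d₁ − σ√T = 0.539134 − 0.713040 = -0.173907
e^{−rT} = 0.826874
N(−d₁) = 0.294897,  N(−d₂) = 0.569031
Put price V = K·e^{−rT}·N(−d₂) − S·N(−d₁) = 117.925619 − 69.613468 = 48.312151
ρ = −K·T·e^{−rT}·N(−d₂) = -350.828716

price = 48.312151
ρ = -350.828716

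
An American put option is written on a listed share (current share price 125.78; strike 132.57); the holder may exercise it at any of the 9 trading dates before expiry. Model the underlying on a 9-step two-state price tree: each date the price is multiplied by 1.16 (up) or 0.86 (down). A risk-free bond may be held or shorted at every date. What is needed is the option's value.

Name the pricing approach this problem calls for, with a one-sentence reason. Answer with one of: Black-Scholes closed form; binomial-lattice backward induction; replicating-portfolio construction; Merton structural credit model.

framework: binomial-lattice backward induction

Key observation: the defining feature is the embedded early-exercise option across 9 discrete dates on the spot-125.78 tree; pricing the strike-132.57 put means working backward with an exercise test at every node.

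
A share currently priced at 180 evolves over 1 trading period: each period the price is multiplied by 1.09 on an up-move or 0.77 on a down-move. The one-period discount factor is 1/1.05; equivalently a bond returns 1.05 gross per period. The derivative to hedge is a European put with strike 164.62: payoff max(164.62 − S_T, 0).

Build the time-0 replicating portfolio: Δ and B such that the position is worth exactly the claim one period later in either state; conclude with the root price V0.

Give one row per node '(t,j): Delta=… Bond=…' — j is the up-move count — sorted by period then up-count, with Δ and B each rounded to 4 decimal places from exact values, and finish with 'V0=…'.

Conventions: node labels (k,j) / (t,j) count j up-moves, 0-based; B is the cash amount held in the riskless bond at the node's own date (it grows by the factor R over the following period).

The replicating-portfolio and risk-neutral prices coincide; use p* = (1.05−0.77)/(1.09−0.77) = 0.8750 for the latter.
Terminal payoffs: V(1,0)=26.0200, V(1,1)=0.0000
Node (0,0) S=180.0000: V=(p*·0.0000+(1−p*)·26.0200)/1.05=3.0976; Δ=(0.0000−26.0200)/(196.2000−138.6000)=-0.4517; B=V−Δ·S=84.4101
Verification: the root portfolio costs Δ(0,0)·S0 + B(0,0) = 3.0976, matching V0.

(0,0): Delta=-0.4517 Bond=84.4101
V0=3.0976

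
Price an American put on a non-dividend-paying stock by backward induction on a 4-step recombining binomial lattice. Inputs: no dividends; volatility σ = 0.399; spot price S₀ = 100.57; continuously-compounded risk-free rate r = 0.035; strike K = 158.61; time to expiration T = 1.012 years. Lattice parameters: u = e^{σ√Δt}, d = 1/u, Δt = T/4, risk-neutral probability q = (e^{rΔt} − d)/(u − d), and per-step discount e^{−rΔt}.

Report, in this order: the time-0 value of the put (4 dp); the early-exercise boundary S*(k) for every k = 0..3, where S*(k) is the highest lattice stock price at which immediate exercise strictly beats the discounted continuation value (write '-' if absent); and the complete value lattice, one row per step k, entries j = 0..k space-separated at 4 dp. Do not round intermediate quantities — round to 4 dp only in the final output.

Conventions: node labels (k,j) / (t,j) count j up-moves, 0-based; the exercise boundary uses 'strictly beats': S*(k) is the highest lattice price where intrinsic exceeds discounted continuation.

price = 58.6923
boundary = - 82.2827 100.5700 122.9217
tree:
58.6923
76.3273 40.0713
91.2893 58.0400 20.7262
103.5307 76.3273 35.6883 4.3798
113.5462 91.2893 58.0400 8.3690 0.0000

Δt=0.25300  u=1.22225  d=0.81816  q=0.47201  discount=0.99118
step 4 (expiry): payoffs max(K−S,0) = 113.5462 91.2893 58.0400 8.3690 0.0000
step 3: (k=3,j=0): S=55.0793, K−S=103.5307, hold=102.1324 ⇒ V=103.5307 exercise | (k=3,j=1): S=82.2827, K−S=76.3273, hold=74.9290 ⇒ V=76.3273 exercise | (k=3,j=2): S=122.9217, K−S=35.6883, hold=34.2900 ⇒ V=35.6883 exercise | (k=3,j=3): S=183.6321, K−S=0.0000, hold=4.3798 ⇒ V=4.3798 continue  boundary S*=122.9217
step 2: (k=2,j=0): S=67.3207, K−S=91.2893, hold=89.8911 ⇒ V=91.2893 exercise | (k=2,j=1): S=100.5700, K−S=58.0400, hold=56.6417 ⇒ V=58.0400 exercise | (k=2,j=2): S=150.2410, K−S=8.3690, hold=20.7262 ⇒ V=20.7262 continue  boundary S*=100.5700
step 1: (k=1,j=0): S=82.2827, K−S=76.3273, hold=74.9290 ⇒ V=76.3273 exercise | (k=1,j=1): S=122.9217, K−S=35.6883, hold=40.0713 ⇒ V=40.0713 continue  boundary S*=82.2827
step 0: (k=0,j=0): S=100.5700, K−S=58.0400, hold=58.6923 ⇒ V=58.6923 continue  boundary S*=-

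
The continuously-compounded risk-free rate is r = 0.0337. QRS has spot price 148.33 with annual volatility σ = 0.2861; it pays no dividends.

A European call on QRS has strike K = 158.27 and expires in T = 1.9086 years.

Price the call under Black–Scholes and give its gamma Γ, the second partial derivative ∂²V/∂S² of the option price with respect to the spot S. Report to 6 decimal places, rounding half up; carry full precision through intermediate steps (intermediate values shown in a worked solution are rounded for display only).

price = 23.203830
Γ = 0.006675

σ√T = 0.2861·√1.9086 = 0.395253
d₁ = (ln(S/K) + (r+σ²/2)T) / (σ√T) = (ln(148.33/158.27) + (0.0337+0.2861²/2)·1.9086) / 0.395253 = (-0.064863 + 0.142432) / 0.395253 = 0.196253
d₂ = d₁ − σ√T = 0.196253 − 0.395253 = -0.199001
e^{−rT} = 0.937705
N(d₁) = 0.577794,  N(d₂) = 0.421131
Call price V = S·N(d₁) − K·e^{−rT}·N(d₂) = 85.704146 − 62.500316 = 23.203830
φ(d₁) = (1/√(2π))·e^{−d₁²/2} = 0.391333
Γ = φ(d₁) / (S·σ·√T) = 0.006675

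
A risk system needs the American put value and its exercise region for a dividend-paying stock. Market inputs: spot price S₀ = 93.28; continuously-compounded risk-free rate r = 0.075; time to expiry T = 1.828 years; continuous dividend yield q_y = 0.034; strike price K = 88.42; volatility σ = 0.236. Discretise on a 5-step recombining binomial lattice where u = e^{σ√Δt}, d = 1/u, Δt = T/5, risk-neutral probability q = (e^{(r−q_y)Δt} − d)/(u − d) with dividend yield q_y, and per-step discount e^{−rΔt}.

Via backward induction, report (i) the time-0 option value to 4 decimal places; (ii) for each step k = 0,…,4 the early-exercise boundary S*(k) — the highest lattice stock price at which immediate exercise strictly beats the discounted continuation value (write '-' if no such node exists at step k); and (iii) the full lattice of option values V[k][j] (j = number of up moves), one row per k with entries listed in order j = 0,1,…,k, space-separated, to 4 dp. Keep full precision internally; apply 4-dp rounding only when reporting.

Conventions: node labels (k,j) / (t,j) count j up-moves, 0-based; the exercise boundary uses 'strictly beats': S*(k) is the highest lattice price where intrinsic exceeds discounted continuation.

Δt=0.36560  u=1.15338  d=0.86702  q=0.51713  discount=0.97295
step 5 (expiry): payoffs max(K−S,0) = 42.7190 27.6246 7.5447 0.0000 0.0000 0.0000
step 4: (k=4,j=0): S=52.7106, K−S=35.7094, hold=33.9690 ⇒ V=35.7094 exercise | (k=4,j=1): S=70.1202, K−S=18.2998, hold=16.7744 ⇒ V=18.2998 exercise | (k=4,j=2): S=93.2800, K−S=0.0000, hold=3.5446 ⇒ V=3.5446 continue | (k=4,j=3): S=124.0891, K−S=0.0000, hold=0.0000 ⇒ V=0.0000 continue | (k=4,j=4): S=165.0740, K−S=0.0000, hold=0.0000 ⇒ V=0.0000 continue  boundary S*=70.1202
step 3: (k=3,j=0): S=60.7954, K−S=27.6246, hold=25.9841 ⇒ V=27.6246 exercise | (k=3,j=1): S=80.8753, K−S=7.5447, hold=10.3809 ⇒ V=10.3809 continue | (k=3,j=2): S=107.5873, K−S=0.0000, hold=1.6653 ⇒ V=1.6653 continue | (k=3,j=3): S=143.1219, K−S=0.0000, hold=0.0000 ⇒ V=0.0000 continue  boundary S*=60.7954
step 2: (k=2,j=0): S=70.1202, K−S=18.2998, hold=18.2015 ⇒ V=18.2998 exercise | (k=2,j=1): S=93.2800, K−S=0.0000, hold=5.7150 ⇒ V=5.7150 continue | (k=2,j=2): S=124.0891, K−S=0.0000, hold=0.7824 ⇒ V=0.7824 continue  boundary S*=70.1202
step 1: (k=1,j=0): S=80.8753, K−S=7.5447, hold=11.4729 ⇒ V=11.4729 continue | (k=1,j=1): S=107.5873, K−S=0.0000, hold=3.0786 ⇒ V=3.0786 continue  boundary S*=-
step 0: (k=0,j=0): S=93.2800, K−S=0.0000, hold=6.9391 ⇒ V=6.9391 continue  boundary S*=-

price = 6.9391
boundary = - - 70.1202 60.7954 70.1202
tree:
6.9391
11.4729 3.0786
18.2998 5.7150 0.7824
27.6246 10.3809 1.6653 0.0000
35.7094 18.2998 3.5446 0.0000 0.0000
42.7190 27.6246 7.5447 0.0000 0.0000 0.0000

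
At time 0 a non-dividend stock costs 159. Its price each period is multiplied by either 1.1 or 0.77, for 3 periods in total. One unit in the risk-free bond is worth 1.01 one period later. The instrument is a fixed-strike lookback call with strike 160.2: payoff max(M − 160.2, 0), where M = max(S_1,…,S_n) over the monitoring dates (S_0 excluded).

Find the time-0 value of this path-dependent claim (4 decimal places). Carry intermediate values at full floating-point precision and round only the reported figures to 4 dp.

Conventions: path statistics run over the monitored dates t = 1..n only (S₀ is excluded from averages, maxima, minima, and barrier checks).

price = 26.5384

Risk-neutral up-probability p* = (R−d)/(u−d) = (1.01−0.77)/(1.1−0.77) = 0.7273; the claim prices as the p*-weighted sum of path payoffs discounted by R^3.
Enumerate all 2^3 = 8 price paths (U = up ×1.1, D = down ×0.77); each path with k up-moves has probability p*^k·(1−p*)^(3−k).
DDD: M=122.4300, payoff=0.0000, prob=0.020285
UDD: M=174.9000, payoff=14.7000, prob=0.054095
DUD: M=134.6730, payoff=0.0000, prob=0.054095
UUD: M=192.3900, payoff=32.1900, prob=0.144252
DDU: M=122.4300, payoff=0.0000, prob=0.054095
UDU: M=174.9000, payoff=14.7000, prob=0.144252
DUU: M=148.1403, payoff=0.0000, prob=0.144252
UUU: M=211.6290, payoff=51.4290, prob=0.384673
Price = Σ prob·payoff / R^3 = 27.342545 / 1.030301 = 26.5384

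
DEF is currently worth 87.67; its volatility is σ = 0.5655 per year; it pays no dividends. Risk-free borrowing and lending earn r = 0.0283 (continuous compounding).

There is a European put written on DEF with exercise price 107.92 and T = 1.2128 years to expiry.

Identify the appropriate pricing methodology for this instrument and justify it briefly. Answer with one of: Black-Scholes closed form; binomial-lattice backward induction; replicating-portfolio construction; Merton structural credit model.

framework: Black-Scholes closed form

Key observation: a European claim on DEF (strike 107.92) — a lognormal (GBM) underlying with constant rate and volatility — has an exact closed-form value; no lattice or capital structure is involved.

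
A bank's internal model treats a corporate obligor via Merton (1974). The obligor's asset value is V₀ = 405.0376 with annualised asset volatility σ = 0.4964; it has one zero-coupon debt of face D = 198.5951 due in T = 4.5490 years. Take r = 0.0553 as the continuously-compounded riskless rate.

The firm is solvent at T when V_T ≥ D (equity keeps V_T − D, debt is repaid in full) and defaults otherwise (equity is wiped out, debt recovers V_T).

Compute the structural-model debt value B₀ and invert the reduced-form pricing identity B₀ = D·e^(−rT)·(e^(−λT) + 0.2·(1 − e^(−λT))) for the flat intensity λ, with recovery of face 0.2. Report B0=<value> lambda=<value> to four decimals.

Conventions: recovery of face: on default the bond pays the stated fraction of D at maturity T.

Apply the equity-as-call identities (strike 198.5951, horizon 4.5490 years):
d₁ = [ln(V₀/D) + (r + σ²/2)T] / (σ√T)
   = [ln(405.0376/198.5951) + (0.0553 + 0.5·0.4964²)·4.5490] / (0.4964·√4.5490)
   = [0.712712 + 0.812026] / 1.058741 = 1.440142
d₂ = d₁ − σ√T = 1.440142 − 1.058741 = 0.381401
N(d₁) = 0.925086,  N(d₂) = 0.648547,  e^(−rT) = 0.777587
E₀ = V₀·N(d₁) − D·e^(−rT)·N(d₂)
   = 405.0376·0.925086 − 198.5951·0.777587·0.648547 = 274.542895
B₀ = V₀ − E₀ = 405.0376 − 274.542895 = 130.494705
e^(−λT) = (B₀·e^(rT)/D − 0.2)/(1 − 0.2) = (130.4947·1.286030/198.5951 − 0.2)/0.8 = 0.80629530
λ = −ln(0.80629530)/4.5490 = 0.047330

B0=130.4947 lambda=0.0473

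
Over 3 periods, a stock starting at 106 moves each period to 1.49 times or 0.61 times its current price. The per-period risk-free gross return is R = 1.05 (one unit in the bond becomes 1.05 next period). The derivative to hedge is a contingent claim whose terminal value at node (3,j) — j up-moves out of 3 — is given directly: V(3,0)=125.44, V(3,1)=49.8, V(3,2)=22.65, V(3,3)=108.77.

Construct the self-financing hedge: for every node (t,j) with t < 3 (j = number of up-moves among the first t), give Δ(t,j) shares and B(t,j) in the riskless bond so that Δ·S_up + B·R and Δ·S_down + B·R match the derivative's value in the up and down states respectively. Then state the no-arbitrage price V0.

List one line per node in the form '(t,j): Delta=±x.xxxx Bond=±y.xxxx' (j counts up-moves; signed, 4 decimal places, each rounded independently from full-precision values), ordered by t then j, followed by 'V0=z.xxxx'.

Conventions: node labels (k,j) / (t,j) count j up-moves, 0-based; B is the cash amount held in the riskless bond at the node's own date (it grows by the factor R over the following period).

Since d<R<u, set p* = (R−d)/(u−d) = 0.5000; price each node as the discounted p*-expectation of its children.
Terminal payoffs: V(3,0)=125.4400, V(3,1)=49.8000, V(3,2)=22.6500, V(3,3)=108.7700
(2,0): S=39.4426. Δ = (V_up−V_dn)/(S_up−S_dn) = (49.8000−125.4400)/(58.7695−24.0600) = -2.1792. V = [p*·49.8000 + (1−p*)·125.4400]/1.05 = 83.4476. B = V − Δ·S = 169.4022.
(2,1): S=96.3434. Δ = (V_up−V_dn)/(S_up−S_dn) = (22.6500−49.8000)/(143.5517−58.7695) = -0.3202. V = [p*·22.6500 + (1−p*)·49.8000]/1.05 = 34.5000. B = V − Δ·S = 65.3523.
(2,2): S=235.3306. Δ = (V_up−V_dn)/(S_up−S_dn) = (108.7700−22.6500)/(350.6426−143.5517) = 0.4159. V = [p*·108.7700 + (1−p*)·22.6500]/1.05 = 62.5810. B = V − Δ·S = -35.2827.
(1,0): S=64.6600. Δ = (V_up−V_dn)/(S_up−S_dn) = (34.5000−83.4476)/(96.3434−39.4426) = -0.8602. V = [p*·34.5000 + (1−p*)·83.4476]/1.05 = 56.1655. B = V − Δ·S = 111.7878.
(1,1): S=157.9400. Δ = (V_up−V_dn)/(S_up−S_dn) = (62.5810−34.5000)/(235.3306−96.3434) = 0.2020. V = [p*·62.5810 + (1−p*)·34.5000]/1.05 = 46.2290. B = V − Δ·S = 14.3189.
(0,0): S=106.0000. Δ = (V_up−V_dn)/(S_up−S_dn) = (46.2290−56.1655)/(157.9400−64.6600) = -0.1065. V = [p*·46.2290 + (1−p*)·56.1655]/1.05 = 48.7593. B = V − Δ·S = 60.0508.
Verification: the root portfolio costs Δ(0,0)·S0 + B(0,0) = 48.7593, matching V0.

(0,0): Delta=-0.1065 Bond=60.0508
(1,0): Delta=-0.8602 Bond=111.7878
(1,1): Delta=0.2020 Bond=14.3189
(2,0): Delta=-2.1792 Bond=169.4022
(2,1): Delta=-0.3202 Bond=65.3523
(2,2): Delta=0.4159 Bond=-35.2827
V0=48.7593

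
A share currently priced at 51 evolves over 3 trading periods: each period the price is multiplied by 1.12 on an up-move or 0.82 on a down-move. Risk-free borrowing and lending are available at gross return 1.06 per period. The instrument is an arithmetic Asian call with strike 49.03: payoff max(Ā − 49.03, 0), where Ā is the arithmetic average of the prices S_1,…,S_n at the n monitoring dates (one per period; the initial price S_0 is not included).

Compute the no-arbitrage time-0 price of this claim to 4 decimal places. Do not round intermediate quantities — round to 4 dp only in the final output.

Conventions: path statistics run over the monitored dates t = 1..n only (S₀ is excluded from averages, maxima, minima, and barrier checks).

Risk-neutral up-probability p* = (R−d)/(u−d) = (1.06−0.82)/(1.12−0.82) = 0.8000; the claim prices as the p*-weighted sum of path payoffs discounted by R^3.
Enumerate all 2^3 = 8 price paths (U = up ×1.12, D = down ×0.82); each path with k up-moves has probability p*^k·(1−p*)^(3−k).
DDD: Ā=34.7441, payoff=0.0000, prob=0.008000
UDD: Ā=47.4553, payoff=0.0000, prob=0.032000
DUD: Ā=42.3553, payoff=0.0000, prob=0.032000
UUD: Ā=57.8511, payoff=8.8211, prob=0.128000
DDU: Ā=38.1733, payoff=0.0000, prob=0.032000
UDU: Ā=52.1391, payoff=3.1091, prob=0.128000
DUU: Ā=47.0391, payoff=0.0000, prob=0.128000
UUU: Ā=64.2486, payoff=15.2186, prob=0.512000
Price = Σ prob·payoff / R^3 = 9.318986 / 1.191016 = 7.8244

price = 7.8244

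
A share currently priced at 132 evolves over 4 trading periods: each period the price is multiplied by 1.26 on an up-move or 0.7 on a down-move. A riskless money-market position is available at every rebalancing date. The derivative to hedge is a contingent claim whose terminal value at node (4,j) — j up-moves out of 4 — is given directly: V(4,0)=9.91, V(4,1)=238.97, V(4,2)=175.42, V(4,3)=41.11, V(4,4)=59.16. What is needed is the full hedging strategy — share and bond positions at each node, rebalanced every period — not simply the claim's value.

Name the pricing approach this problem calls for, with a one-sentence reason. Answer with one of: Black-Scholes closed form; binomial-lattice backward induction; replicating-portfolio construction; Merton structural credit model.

Key observation: the deliverable is the dynamic trading strategy on the 4-step tree (spot 132, moves 1.26 and 0.7), so the valuation must go through the node-by-node replicating-portfolio solve.

framework: replicating-portfolio construction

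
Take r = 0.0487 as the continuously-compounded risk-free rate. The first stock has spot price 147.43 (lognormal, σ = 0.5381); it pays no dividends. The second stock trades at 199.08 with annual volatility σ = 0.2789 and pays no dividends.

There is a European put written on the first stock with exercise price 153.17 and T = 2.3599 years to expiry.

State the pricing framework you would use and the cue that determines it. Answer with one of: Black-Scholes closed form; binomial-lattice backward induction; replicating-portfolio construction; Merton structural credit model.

Key observation: everything needed for the exact continuous-time valuation of the European put on the first stock (strike 153.17) is given, and no feature rules the closed form out.

framework: Black-Scholes closed form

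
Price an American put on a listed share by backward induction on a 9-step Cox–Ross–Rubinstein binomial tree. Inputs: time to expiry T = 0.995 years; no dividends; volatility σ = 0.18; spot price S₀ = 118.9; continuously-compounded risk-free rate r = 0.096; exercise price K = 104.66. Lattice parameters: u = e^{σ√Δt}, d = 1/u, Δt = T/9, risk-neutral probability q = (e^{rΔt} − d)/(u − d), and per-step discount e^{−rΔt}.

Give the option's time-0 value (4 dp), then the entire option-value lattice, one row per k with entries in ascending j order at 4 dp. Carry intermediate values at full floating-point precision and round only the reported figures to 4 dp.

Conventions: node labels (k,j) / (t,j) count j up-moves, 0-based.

price = 1.2246
tree:
1.2246
2.2123 0.5147
3.8998 1.0016 0.1631
6.6815 1.9089 0.3472 0.0297
11.0737 3.5476 0.7289 0.0704 0.0000
16.5105 6.3907 1.5045 0.1671 0.0000 0.0000
21.6315 11.0737 3.0357 0.3967 0.0000 0.0000 0.0000
26.4550 16.5105 5.9353 0.9413 0.0000 0.0000 0.0000 0.0000
30.9982 21.6315 11.0737 2.2340 0.0000 0.0000 0.0000 0.0000 0.0000
35.2775 26.4550 16.5105 5.3016 0.0000 0.0000 0.0000 0.0000 0.0000 0.0000

params: Δt=0.11056 u=1.06168 d=0.94191 q=0.57413 e^(-rΔt)=0.98944
t_9 payoffs: 35.2775 26.4550 16.5105 5.3016 0.0000 0.0000 0.0000 0.0000 0.0000 0.0000
k=8: node(8,0) S=73.6618 payoff=30.9982 vs cont=29.8933 → 30.9982 [stop]  node(8,1) S=83.0285 payoff=21.6315 vs cont=20.5266 → 21.6315 [stop]  node(8,2) S=93.5863 payoff=11.0737 vs cont=9.9688 → 11.0737 [stop]  node(8,3) S=105.4865 payoff=0.0000 vs cont=2.2340 → 2.2340 [wait]  node(8,4) S=118.9000 payoff=0.0000 vs cont=0.0000 → 0.0000 [wait]  node(8,5) S=134.0191 payoff=0.0000 vs cont=0.0000 → 0.0000 [wait]  node(8,6) S=151.0607 payoff=0.0000 vs cont=0.0000 → 0.0000 [wait]  node(8,7) S=170.2694 payoff=0.0000 vs cont=0.0000 → 0.0000 [wait]  node(8,8) S=191.9205 payoff=0.0000 vs cont=0.0000 → 0.0000 [wait]
k=7: node(7,0) S=78.2050 payoff=26.4550 vs cont=25.3500 → 26.4550 [stop]  node(7,1) S=88.1495 payoff=16.5105 vs cont=15.4056 → 16.5105 [stop]  node(7,2) S=99.3584 payoff=5.3016 vs cont=5.9353 → 5.9353 [wait]  node(7,3) S=111.9926 payoff=0.0000 vs cont=0.9413 → 0.9413 [wait]  node(7,4) S=126.2334 payoff=0.0000 vs cont=0.0000 → 0.0000 [wait]  node(7,5) S=142.2850 payoff=0.0000 vs cont=0.0000 → 0.0000 [wait]  node(7,6) S=160.3777 payoff=0.0000 vs cont=0.0000 → 0.0000 [wait]  node(7,7) S=180.7711 payoff=0.0000 vs cont=0.0000 → 0.0000 [wait]
k=6: node(6,0) S=83.0285 payoff=21.6315 vs cont=20.5266 → 21.6315 [stop]  node(6,1) S=93.5863 payoff=11.0737 vs cont=10.3288 → 11.0737 [stop]  node(6,2) S=105.4865 payoff=0.0000 vs cont=3.0357 → 3.0357 [wait]  node(6,3) S=118.9000 payoff=0.0000 vs cont=0.3967 → 0.3967 [wait]  node(6,4) S=134.0191 payoff=0.0000 vs cont=0.0000 → 0.0000 [wait]  node(6,5) S=151.0607 payoff=0.0000 vs cont=0.0000 → 0.0000 [wait]  node(6,6) S=170.2694 payoff=0.0000 vs cont=0.0000 → 0.0000 [wait]
k=5: node(5,0) S=88.1495 payoff=16.5105 vs cont=15.4056 → 16.5105 [stop]  node(5,1) S=99.3584 payoff=5.3016 vs cont=6.3907 → 6.3907 [wait]  node(5,2) S=111.9926 payoff=0.0000 vs cont=1.5045 → 1.5045 [wait]  node(5,3) S=126.2334 payoff=0.0000 vs cont=0.1671 → 0.1671 [wait]  node(5,4) S=142.2850 payoff=0.0000 vs cont=0.0000 → 0.0000 [wait]  node(5,5) S=160.3777 payoff=0.0000 vs cont=0.0000 → 0.0000 [wait]
k=4: node(4,0) S=93.5863 payoff=11.0737 vs cont=10.5875 → 11.0737 [stop]  node(4,1) S=105.4865 payoff=0.0000 vs cont=3.5476 → 3.5476 [wait]  node(4,2) S=118.9000 payoff=0.0000 vs cont=0.7289 → 0.7289 [wait]  node(4,3) S=134.0191 payoff=0.0000 vs cont=0.0704 → 0.0704 [wait]  node(4,4) S=151.0607 payoff=0.0000 vs cont=0.0000 → 0.0000 [wait]
k=3: node(3,0) S=99.3584 payoff=5.3016 vs cont=6.6815 → 6.6815 [wait]  node(3,1) S=111.9926 payoff=0.0000 vs cont=1.9089 → 1.9089 [wait]  node(3,2) S=126.2334 payoff=0.0000 vs cont=0.3472 → 0.3472 [wait]  node(3,3) S=142.2850 payoff=0.0000 vs cont=0.0297 → 0.0297 [wait]
k=2: node(2,0) S=105.4865 payoff=0.0000 vs cont=3.8998 → 3.8998 [wait]  node(2,1) S=118.9000 payoff=0.0000 vs cont=1.0016 → 1.0016 [wait]  node(2,2) S=134.0191 payoff=0.0000 vs cont=0.1631 → 0.1631 [wait]
k=1: node(1,0) S=111.9926 payoff=0.0000 vs cont=2.2123 → 2.2123 [wait]  node(1,1) S=126.2334 payoff=0.0000 vs cont=0.5147 → 0.5147 [wait]
k=0: node(0,0) S=118.9000 payoff=0.0000 vs cont=1.2246 → 1.2246 [wait]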